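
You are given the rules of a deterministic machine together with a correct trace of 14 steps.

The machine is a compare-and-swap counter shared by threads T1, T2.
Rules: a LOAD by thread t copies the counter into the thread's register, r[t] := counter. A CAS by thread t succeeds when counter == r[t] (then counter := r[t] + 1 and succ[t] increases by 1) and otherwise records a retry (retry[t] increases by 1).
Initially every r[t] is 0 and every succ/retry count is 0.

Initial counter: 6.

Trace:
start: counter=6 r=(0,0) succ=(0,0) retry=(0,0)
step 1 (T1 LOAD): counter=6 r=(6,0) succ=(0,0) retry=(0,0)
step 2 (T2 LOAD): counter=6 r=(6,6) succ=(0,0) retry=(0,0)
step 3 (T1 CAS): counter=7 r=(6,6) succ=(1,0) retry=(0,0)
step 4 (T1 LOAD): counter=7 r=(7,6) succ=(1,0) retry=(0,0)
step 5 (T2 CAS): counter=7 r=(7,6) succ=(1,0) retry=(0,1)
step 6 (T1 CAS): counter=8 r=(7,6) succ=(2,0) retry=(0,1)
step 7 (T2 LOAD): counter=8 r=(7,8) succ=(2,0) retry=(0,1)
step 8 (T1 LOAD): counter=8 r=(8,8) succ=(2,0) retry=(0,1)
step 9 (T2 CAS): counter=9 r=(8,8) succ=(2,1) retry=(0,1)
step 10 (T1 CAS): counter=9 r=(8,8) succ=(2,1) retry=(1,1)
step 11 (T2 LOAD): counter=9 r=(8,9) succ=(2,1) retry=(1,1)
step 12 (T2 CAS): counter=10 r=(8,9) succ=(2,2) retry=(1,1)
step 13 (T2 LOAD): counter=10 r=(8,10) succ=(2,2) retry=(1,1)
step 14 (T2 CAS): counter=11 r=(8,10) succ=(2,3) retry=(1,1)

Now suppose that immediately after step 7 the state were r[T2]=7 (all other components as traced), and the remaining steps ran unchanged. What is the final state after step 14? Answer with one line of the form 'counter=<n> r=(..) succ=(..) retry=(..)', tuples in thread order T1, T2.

counter=11 r=(8,10) succ=(3,2) retry=(0,2)

state after step 7 := counter=8 r=(7,7) succ=(2,0) retry=(0,1)
step 8 (T1 LOAD): counter=8 r=(8,7) succ=(2,0) retry=(0,1)
step 9 (T2 CAS): counter=8 r=(8,7) succ=(2,0) retry=(0,2)
step 10 (T1 CAS): counter=9 r=(8,7) succ=(3,0) retry=(0,2)
step 11 (T2 LOAD): counter=9 r=(8,9) succ=(3,0) retry=(0,2)
step 12 (T2 CAS): counter=10 r=(8,9) succ=(3,1) retry=(0,2)
step 13 (T2 LOAD): counter=10 r=(8,10) succ=(3,1) retry=(0,2)
step 14 (T2 CAS): counter=11 r=(8,10) succ=(3,2) retry=(0,2)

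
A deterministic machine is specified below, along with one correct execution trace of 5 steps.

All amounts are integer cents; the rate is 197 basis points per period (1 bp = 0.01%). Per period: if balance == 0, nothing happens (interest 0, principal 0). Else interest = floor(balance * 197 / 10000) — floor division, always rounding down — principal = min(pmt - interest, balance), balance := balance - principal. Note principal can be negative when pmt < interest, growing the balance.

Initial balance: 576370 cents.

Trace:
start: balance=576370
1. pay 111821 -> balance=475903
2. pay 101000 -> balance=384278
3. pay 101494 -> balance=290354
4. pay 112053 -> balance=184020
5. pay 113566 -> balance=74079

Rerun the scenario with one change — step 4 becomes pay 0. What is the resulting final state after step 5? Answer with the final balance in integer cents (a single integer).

(re-executing from step 4 with the substitution; state before step 4: balance=290354)
4. pay 0 -> balance=296073
5. pay 113566 -> balance=188339

188339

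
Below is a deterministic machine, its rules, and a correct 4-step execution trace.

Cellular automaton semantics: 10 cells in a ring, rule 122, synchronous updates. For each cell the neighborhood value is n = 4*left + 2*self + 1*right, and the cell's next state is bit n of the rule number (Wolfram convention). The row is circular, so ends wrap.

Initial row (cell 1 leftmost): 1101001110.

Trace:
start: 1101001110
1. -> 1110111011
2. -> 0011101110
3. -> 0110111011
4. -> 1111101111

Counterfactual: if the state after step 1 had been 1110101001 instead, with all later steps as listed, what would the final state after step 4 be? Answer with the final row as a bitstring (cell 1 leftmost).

state after step 1 := 1110101001
2. -> 0011010111
3. -> 1111101101
4. -> 0000111111

0000111111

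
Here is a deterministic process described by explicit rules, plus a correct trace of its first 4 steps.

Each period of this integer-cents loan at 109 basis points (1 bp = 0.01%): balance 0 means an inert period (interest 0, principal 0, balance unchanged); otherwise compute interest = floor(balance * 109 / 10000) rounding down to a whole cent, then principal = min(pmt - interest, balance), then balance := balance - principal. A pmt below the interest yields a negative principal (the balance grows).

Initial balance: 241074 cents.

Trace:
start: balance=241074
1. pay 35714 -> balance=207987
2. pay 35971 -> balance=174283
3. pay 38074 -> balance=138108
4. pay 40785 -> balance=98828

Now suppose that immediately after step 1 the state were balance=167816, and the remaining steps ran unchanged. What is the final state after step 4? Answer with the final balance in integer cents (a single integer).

state after step 1 := balance=167816
2. pay 35971 -> balance=133674
3. pay 38074 -> balance=97057
4. pay 40785 -> balance=57329

57329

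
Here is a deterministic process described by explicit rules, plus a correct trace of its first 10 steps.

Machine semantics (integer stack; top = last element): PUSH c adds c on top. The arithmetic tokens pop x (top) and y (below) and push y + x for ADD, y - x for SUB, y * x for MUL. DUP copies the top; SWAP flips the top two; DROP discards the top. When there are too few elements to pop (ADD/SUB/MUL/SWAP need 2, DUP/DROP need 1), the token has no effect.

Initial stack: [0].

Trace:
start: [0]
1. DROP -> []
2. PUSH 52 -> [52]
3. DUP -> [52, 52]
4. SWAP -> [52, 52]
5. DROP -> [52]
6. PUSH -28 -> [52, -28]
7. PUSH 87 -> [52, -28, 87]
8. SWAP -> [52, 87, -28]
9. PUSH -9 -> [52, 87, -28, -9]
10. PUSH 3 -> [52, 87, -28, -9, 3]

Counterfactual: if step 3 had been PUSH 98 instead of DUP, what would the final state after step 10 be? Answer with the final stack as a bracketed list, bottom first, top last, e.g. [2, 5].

[98, 87, -28, -9, 3]

(re-executing from step 3 with the substitution; state before step 3: [52])
3. PUSH 98 -> [52, 98]
4. SWAP -> [98, 52]
5. DROP -> [98]
6. PUSH -28 -> [98, -28]
7. PUSH 87 -> [98, -28, 87]
8. SWAP -> [98, 87, -28]
9. PUSH -9 -> [98, 87, -28, -9]
10. PUSH 3 -> [98, 87, -28, -9, 3]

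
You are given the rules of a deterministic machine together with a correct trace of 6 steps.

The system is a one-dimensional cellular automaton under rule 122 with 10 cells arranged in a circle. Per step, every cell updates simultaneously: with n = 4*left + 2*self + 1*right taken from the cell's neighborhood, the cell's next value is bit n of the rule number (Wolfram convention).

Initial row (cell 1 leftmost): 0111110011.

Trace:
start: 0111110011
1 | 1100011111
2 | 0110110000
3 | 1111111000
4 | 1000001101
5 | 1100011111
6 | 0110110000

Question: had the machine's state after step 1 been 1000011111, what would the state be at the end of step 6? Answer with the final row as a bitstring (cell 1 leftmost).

state after step 1 := 1000011111
2 | 1100110000
3 | 1111111001
4 | 0000001111
5 | 1000011001
6 | 1100111111

1100111111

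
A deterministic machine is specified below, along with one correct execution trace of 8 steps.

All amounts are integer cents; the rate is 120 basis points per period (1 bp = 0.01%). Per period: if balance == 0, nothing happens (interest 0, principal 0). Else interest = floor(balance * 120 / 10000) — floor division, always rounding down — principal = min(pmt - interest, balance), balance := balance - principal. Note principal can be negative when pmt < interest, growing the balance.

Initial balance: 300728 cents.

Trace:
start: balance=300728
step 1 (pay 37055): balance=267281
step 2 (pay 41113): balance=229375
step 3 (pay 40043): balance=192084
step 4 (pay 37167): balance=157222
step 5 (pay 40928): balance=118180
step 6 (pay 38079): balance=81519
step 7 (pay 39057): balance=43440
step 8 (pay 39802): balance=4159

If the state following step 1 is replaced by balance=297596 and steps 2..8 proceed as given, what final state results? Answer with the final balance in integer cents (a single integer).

37113

state after step 1 := balance=297596
step 2 (pay 41113): balance=260054
step 3 (pay 40043): balance=223131
step 4 (pay 37167): balance=188641
step 5 (pay 40928): balance=149976
step 6 (pay 38079): balance=113696
step 7 (pay 39057): balance=76003
step 8 (pay 39802): balance=37113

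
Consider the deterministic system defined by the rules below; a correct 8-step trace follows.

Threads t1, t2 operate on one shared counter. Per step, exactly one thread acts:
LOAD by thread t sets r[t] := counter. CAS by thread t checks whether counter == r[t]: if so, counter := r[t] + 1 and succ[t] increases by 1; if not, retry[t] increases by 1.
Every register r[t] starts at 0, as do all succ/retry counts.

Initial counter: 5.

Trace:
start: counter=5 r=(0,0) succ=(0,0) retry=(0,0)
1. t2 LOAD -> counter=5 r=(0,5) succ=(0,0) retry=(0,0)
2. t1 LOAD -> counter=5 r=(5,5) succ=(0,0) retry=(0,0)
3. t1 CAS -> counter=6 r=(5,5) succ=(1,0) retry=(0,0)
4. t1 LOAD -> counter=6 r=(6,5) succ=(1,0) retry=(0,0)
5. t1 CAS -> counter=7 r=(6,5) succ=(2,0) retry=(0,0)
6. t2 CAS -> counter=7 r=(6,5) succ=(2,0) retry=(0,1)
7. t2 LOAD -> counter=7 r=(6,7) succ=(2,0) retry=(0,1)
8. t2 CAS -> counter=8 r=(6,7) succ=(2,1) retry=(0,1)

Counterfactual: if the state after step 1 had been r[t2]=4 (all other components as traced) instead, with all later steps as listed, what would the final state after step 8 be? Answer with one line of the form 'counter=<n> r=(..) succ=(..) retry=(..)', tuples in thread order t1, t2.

state after step 1 := counter=5 r=(0,4) succ=(0,0) retry=(0,0)
2. t1 LOAD -> counter=5 r=(5,4) succ=(0,0) retry=(0,0)
3. t1 CAS -> counter=6 r=(5,4) succ=(1,0) retry=(0,0)
4. t1 LOAD -> counter=6 r=(6,4) succ=(1,0) retry=(0,0)
5. t1 CAS -> counter=7 r=(6,4) succ=(2,0) retry=(0,0)
6. t2 CAS -> counter=7 r=(6,4) succ=(2,0) retry=(0,1)
7. t2 LOAD -> counter=7 r=(6,7) succ=(2,0) retry=(0,1)
8. t2 CAS -> counter=8 r=(6,7) succ=(2,1) retry=(0,1)

counter=8 r=(6,7) succ=(2,1) retry=(0,1)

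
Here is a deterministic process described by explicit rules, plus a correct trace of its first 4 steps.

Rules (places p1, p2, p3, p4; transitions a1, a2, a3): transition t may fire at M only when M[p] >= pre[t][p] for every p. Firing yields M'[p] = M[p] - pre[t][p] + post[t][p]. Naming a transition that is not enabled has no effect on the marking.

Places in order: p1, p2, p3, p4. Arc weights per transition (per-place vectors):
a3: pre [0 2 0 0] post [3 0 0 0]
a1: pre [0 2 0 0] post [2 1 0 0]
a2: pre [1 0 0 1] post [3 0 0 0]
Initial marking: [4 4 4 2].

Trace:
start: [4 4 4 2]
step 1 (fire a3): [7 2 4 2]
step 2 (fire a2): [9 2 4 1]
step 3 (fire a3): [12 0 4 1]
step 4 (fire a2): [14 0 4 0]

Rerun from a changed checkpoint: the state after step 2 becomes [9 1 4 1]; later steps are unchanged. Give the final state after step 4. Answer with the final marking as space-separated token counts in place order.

state after step 2 := [9 1 4 1]
step 3 (fire a3): [9 1 4 1]
step 4 (fire a2): [11 1 4 0]

11 1 4 0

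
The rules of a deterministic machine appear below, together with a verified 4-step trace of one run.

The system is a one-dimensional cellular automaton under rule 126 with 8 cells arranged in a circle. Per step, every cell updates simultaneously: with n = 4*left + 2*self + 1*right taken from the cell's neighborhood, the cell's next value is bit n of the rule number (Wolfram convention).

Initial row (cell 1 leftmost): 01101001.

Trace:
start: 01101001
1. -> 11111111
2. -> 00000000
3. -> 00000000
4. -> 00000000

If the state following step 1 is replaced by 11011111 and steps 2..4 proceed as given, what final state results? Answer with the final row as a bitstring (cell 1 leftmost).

state after step 1 := 11011111
2. -> 01110000
3. -> 11011000
4. -> 11111101

11111101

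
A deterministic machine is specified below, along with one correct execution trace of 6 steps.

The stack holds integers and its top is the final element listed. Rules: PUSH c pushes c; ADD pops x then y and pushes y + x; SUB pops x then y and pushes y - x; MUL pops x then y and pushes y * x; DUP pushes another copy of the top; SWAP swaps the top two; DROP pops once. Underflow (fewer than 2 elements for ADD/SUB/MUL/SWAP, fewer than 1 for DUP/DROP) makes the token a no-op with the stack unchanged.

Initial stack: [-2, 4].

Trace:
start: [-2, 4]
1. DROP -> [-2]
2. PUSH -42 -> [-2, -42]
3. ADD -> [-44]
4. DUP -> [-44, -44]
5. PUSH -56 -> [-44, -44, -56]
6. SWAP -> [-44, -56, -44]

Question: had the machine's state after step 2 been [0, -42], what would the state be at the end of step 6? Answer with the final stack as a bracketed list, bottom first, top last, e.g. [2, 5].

[-42, -56, -42]

state after step 2 := [0, -42]
3. ADD -> [-42]
4. DUP -> [-42, -42]
5. PUSH -56 -> [-42, -42, -56]
6. SWAP -> [-42, -56, -42]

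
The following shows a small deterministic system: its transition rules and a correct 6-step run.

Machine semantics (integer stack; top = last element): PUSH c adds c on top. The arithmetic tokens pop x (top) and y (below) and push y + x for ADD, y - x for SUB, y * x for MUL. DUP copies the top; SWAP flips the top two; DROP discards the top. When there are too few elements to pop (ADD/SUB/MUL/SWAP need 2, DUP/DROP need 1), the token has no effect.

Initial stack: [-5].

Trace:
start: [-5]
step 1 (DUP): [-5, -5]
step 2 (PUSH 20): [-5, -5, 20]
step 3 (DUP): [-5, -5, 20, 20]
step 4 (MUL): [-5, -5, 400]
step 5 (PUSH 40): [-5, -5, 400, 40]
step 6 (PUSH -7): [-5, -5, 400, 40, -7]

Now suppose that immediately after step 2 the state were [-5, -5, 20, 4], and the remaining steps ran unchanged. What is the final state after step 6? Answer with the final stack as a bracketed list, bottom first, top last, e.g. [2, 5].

[-5, -5, 20, 16, 40, -7]

state after step 2 := [-5, -5, 20, 4]
step 3 (DUP): [-5, -5, 20, 4, 4]
step 4 (MUL): [-5, -5, 20, 16]
step 5 (PUSH 40): [-5, -5, 20, 16, 40]
step 6 (PUSH -7): [-5, -5, 20, 16, 40, -7]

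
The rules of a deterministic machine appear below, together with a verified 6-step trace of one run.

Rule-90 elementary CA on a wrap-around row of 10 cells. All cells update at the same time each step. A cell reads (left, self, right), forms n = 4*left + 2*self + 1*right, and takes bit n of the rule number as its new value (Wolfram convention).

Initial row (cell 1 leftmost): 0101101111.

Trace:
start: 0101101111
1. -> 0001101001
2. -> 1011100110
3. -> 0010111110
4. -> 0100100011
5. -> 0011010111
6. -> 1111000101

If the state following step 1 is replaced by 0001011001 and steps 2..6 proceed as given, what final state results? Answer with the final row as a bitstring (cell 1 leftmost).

1001000011

state after step 1 := 0001011001
2. -> 1010011110
3. -> 0001110010
4. -> 0011011101
5. -> 1111010100
6. -> 1001000011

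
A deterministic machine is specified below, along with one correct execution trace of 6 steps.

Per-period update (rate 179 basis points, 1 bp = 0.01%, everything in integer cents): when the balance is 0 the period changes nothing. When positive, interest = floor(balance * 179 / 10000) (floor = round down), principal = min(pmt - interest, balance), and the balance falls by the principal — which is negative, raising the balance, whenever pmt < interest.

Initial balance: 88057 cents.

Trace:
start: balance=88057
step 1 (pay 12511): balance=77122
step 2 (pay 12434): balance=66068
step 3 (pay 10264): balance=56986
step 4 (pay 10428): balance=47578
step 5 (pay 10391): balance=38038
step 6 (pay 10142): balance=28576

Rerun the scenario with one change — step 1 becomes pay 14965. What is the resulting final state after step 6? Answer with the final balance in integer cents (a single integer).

25894

(re-executing from step 1 with the substitution; state before step 1: balance=88057)
step 1 (pay 14965): balance=74668
step 2 (pay 12434): balance=63570
step 3 (pay 10264): balance=54443
step 4 (pay 10428): balance=44989
step 5 (pay 10391): balance=35403
step 6 (pay 10142): balance=25894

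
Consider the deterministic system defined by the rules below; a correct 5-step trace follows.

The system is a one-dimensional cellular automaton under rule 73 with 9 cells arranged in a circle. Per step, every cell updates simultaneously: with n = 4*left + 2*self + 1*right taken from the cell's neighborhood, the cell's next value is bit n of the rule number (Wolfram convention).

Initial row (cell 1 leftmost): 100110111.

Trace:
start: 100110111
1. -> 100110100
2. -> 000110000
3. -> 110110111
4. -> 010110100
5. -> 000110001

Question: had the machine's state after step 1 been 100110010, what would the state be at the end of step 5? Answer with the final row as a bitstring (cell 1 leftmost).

state after step 1 := 100110010
2. -> 000110000
3. -> 110110111
4. -> 010110100
5. -> 000110001

000110001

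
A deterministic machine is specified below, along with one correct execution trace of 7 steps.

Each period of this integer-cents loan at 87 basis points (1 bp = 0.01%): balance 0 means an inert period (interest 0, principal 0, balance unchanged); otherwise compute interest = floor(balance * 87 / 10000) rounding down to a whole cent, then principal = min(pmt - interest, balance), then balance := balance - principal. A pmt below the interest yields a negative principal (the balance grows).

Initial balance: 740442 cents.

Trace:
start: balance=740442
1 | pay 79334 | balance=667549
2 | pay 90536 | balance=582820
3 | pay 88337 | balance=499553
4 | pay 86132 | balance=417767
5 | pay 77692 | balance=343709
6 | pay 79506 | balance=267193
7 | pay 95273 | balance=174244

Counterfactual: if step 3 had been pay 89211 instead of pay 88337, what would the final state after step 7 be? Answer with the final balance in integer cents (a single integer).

173338

(re-executing from step 3 with the substitution; state before step 3: balance=582820)
3 | pay 89211 | balance=498679
4 | pay 86132 | balance=416885
5 | pay 77692 | balance=342819
6 | pay 79506 | balance=266295
7 | pay 95273 | balance=173338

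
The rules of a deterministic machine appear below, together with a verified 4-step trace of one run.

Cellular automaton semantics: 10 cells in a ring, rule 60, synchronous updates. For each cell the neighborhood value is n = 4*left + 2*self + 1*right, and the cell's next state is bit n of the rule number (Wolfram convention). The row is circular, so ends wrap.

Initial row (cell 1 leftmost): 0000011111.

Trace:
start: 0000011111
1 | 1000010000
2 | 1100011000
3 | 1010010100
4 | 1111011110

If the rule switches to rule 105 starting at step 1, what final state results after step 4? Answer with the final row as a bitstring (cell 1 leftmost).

(re-executing steps 1..4 under rule 105; state before step 1: 0000011111)
1 | 0111010001
2 | 1101100100
3 | 1111100000
4 | 1000101110

1000101110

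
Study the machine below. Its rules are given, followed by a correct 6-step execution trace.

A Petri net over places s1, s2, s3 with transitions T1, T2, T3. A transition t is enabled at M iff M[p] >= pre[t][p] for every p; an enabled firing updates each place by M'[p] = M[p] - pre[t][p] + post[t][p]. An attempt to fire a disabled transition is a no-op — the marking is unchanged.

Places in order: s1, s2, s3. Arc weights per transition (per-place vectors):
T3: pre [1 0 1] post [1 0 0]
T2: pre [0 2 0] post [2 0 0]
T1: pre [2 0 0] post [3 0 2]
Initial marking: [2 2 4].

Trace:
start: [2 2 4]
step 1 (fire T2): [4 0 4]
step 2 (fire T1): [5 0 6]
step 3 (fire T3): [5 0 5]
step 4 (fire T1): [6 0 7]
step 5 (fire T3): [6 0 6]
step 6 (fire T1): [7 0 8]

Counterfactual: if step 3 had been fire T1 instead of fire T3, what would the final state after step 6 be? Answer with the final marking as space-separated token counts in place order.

(re-executing from step 3 with the substitution; state before step 3: [5 0 6])
step 3 (fire T1): [6 0 8]
step 4 (fire T1): [7 0 10]
step 5 (fire T3): [7 0 9]
step 6 (fire T1): [8 0 11]

8 0 11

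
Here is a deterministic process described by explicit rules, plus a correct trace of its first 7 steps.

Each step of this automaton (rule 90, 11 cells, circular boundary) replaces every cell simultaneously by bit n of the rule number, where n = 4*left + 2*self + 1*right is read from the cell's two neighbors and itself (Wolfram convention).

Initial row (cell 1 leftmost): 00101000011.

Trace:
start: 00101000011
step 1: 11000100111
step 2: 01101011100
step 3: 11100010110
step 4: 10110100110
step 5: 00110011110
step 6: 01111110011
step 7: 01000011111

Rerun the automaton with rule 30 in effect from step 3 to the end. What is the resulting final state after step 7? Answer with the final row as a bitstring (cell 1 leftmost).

00100100111

(re-executing steps 3..7 under rule 30; state before step 3: 01101011100)
step 3: 11001010010
step 4: 10111011110
step 5: 10100010000
step 6: 10110111001
step 7: 00100100111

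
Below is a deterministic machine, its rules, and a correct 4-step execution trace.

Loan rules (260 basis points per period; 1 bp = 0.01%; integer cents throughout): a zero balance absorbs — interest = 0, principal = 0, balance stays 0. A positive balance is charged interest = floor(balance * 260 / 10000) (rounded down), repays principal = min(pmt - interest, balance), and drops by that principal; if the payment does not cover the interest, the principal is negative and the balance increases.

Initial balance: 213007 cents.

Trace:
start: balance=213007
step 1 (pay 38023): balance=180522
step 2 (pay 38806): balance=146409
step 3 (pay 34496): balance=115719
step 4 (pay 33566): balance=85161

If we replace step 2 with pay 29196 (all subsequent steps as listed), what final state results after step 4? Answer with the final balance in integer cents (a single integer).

(re-executing from step 2 with the substitution; state before step 2: balance=180522)
step 2 (pay 29196): balance=156019
step 3 (pay 34496): balance=125579
step 4 (pay 33566): balance=95278

95278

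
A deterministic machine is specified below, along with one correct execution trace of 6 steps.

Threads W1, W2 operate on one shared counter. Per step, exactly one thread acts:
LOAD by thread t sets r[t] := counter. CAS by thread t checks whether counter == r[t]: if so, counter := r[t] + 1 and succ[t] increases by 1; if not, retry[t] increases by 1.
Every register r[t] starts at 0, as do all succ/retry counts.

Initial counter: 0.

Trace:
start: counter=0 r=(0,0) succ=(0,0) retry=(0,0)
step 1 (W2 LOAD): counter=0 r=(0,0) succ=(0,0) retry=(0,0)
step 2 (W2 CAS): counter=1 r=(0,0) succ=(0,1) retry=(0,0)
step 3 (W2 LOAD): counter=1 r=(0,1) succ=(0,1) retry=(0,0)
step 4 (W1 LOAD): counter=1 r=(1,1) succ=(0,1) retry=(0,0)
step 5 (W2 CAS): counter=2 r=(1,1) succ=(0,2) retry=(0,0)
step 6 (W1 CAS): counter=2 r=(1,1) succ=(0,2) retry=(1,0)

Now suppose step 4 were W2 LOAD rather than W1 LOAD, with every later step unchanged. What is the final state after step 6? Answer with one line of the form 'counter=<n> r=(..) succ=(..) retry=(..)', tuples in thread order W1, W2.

counter=2 r=(0,1) succ=(0,2) retry=(1,0)

(re-executing from step 4 with the substitution; state before step 4: counter=1 r=(0,1) succ=(0,1) retry=(0,0))
step 4 (W2 LOAD): counter=1 r=(0,1) succ=(0,1) retry=(0,0)
step 5 (W2 CAS): counter=2 r=(0,1) succ=(0,2) retry=(0,0)
step 6 (W1 CAS): counter=2 r=(0,1) succ=(0,2) retry=(1,0)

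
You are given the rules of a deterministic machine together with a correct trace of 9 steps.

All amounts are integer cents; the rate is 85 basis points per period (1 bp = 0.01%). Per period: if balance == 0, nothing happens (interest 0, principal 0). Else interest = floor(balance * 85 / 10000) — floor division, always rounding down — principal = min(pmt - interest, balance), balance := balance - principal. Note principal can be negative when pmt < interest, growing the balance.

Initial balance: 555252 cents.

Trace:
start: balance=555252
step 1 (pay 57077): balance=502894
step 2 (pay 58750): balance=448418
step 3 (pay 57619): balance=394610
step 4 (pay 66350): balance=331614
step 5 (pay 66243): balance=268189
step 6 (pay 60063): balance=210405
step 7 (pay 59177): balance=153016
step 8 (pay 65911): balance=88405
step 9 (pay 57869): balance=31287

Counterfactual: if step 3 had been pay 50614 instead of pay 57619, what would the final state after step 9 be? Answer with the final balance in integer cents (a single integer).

38657

(re-executing from step 3 with the substitution; state before step 3: balance=448418)
step 3 (pay 50614): balance=401615
step 4 (pay 66350): balance=338678
step 5 (pay 66243): balance=275313
step 6 (pay 60063): balance=217590
step 7 (pay 59177): balance=160262
step 8 (pay 65911): balance=95713
step 9 (pay 57869): balance=38657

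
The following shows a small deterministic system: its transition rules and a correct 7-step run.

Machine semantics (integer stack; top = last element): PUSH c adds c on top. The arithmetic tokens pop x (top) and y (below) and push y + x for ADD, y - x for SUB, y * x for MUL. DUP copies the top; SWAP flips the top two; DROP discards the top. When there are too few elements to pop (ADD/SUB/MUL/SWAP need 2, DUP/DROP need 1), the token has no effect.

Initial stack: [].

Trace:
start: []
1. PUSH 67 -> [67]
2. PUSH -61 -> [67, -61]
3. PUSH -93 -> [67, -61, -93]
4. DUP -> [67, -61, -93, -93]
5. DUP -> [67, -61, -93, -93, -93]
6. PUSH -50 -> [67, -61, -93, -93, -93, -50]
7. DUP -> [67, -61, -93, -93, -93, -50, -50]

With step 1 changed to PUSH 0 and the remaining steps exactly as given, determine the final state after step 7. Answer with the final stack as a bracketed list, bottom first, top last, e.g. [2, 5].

(re-executing from step 1 with the substitution; state before step 1: [])
1. PUSH 0 -> [0]
2. PUSH -61 -> [0, -61]
3. PUSH -93 -> [0, -61, -93]
4. DUP -> [0, -61, -93, -93]
5. DUP -> [0, -61, -93, -93, -93]
6. PUSH -50 -> [0, -61, -93, -93, -93, -50]
7. DUP -> [0, -61, -93, -93, -93, -50, -50]

[0, -61, -93, -93, -93, -50, -50]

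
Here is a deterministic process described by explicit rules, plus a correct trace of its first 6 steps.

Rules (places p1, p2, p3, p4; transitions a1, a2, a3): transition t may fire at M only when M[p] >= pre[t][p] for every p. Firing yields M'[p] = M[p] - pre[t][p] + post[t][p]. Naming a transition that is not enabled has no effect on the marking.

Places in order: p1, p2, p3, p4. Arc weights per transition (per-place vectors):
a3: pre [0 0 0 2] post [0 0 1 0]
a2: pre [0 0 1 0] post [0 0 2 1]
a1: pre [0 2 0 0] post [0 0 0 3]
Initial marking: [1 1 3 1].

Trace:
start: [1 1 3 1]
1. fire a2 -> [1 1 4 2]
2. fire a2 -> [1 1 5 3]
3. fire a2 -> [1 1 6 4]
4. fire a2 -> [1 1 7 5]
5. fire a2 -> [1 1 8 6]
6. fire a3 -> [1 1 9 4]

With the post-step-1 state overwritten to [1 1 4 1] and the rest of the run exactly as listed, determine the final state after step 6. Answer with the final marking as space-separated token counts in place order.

state after step 1 := [1 1 4 1]
2. fire a2 -> [1 1 5 2]
3. fire a2 -> [1 1 6 3]
4. fire a2 -> [1 1 7 4]
5. fire a2 -> [1 1 8 5]
6. fire a3 -> [1 1 9 3]

1 1 9 3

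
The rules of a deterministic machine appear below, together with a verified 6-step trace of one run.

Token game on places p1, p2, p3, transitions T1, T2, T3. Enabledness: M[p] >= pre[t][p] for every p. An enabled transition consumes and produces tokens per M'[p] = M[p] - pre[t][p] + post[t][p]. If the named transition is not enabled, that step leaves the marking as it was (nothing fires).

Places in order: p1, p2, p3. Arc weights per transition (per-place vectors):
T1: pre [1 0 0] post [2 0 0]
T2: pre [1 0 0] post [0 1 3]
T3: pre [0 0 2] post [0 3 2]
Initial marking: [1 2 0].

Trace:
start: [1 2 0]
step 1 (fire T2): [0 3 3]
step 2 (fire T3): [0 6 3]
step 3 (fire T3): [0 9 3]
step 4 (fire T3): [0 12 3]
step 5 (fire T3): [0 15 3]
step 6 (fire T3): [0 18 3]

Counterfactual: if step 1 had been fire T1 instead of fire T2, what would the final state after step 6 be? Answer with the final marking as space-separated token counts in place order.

2 2 0

(re-executing from step 1 with the substitution; state before step 1: [1 2 0])
step 1 (fire T1): [2 2 0]
step 2 (fire T3): [2 2 0]
step 3 (fire T3): [2 2 0]
step 4 (fire T3): [2 2 0]
step 5 (fire T3): [2 2 0]
step 6 (fire T3): [2 2 0]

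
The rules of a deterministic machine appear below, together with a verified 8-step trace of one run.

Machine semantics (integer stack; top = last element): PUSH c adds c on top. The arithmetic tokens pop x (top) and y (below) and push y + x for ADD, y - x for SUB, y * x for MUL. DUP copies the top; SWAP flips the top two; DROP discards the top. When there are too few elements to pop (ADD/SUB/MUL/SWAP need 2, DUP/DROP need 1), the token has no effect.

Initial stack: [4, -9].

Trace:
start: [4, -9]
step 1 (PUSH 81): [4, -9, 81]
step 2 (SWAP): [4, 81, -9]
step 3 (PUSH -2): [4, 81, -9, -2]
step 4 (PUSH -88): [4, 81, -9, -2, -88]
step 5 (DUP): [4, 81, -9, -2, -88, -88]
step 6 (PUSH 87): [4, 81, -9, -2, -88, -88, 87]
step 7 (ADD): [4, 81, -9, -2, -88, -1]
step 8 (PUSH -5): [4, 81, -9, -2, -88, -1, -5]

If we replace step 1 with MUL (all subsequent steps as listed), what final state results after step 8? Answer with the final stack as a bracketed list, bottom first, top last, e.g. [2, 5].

(re-executing from step 1 with the substitution; state before step 1: [4, -9])
step 1 (MUL): [-36]
step 2 (SWAP): [-36]
step 3 (PUSH -2): [-36, -2]
step 4 (PUSH -88): [-36, -2, -88]
step 5 (DUP): [-36, -2, -88, -88]
step 6 (PUSH 87): [-36, -2, -88, -88, 87]
step 7 (ADD): [-36, -2, -88, -1]
step 8 (PUSH -5): [-36, -2, -88, -1, -5]

[-36, -2, -88, -1, -5]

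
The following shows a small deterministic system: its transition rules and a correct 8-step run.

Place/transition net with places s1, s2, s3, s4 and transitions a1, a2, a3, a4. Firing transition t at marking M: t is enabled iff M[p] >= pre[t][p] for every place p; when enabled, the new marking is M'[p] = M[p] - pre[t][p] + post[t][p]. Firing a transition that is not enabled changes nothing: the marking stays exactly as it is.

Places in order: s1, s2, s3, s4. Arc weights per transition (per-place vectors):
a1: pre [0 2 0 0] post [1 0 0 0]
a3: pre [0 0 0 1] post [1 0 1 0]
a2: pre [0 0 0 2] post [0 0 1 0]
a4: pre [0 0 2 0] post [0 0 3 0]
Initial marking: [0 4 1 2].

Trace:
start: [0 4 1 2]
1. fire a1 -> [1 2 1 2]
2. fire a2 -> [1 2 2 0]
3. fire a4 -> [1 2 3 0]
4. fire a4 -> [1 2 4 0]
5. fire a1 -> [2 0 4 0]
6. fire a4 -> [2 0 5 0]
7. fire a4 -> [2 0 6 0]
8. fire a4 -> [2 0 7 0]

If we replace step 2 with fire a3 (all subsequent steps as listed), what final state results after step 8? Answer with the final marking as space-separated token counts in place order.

3 0 7 1

(re-executing from step 2 with the substitution; state before step 2: [1 2 1 2])
2. fire a3 -> [2 2 2 1]
3. fire a4 -> [2 2 3 1]
4. fire a4 -> [2 2 4 1]
5. fire a1 -> [3 0 4 1]
6. fire a4 -> [3 0 5 1]
7. fire a4 -> [3 0 6 1]
8. fire a4 -> [3 0 7 1]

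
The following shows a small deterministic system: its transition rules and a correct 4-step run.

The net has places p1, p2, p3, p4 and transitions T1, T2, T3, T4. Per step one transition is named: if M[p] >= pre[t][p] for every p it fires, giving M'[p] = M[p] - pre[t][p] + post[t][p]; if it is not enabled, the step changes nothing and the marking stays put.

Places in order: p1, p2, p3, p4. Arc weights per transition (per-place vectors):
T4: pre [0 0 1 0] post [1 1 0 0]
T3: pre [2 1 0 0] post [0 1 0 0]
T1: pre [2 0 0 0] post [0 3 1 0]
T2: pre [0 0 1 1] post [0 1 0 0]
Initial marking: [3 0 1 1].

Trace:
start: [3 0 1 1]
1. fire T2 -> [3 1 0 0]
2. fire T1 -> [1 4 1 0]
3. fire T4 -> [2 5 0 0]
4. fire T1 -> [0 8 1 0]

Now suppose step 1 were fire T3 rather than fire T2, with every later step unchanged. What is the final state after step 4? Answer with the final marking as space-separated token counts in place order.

(re-executing from step 1 with the substitution; state before step 1: [3 0 1 1])
1. fire T3 -> [3 0 1 1]
2. fire T1 -> [1 3 2 1]
3. fire T4 -> [2 4 1 1]
4. fire T1 -> [0 7 2 1]

0 7 2 1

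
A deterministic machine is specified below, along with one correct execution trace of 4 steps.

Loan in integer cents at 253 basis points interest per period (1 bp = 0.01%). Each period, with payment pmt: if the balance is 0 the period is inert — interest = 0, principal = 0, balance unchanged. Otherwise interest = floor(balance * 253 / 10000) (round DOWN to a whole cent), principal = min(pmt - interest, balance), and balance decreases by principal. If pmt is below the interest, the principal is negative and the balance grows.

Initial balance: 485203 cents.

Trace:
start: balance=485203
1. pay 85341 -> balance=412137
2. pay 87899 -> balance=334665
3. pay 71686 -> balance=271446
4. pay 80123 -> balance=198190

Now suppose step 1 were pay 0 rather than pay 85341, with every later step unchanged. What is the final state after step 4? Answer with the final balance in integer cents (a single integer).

290173

(re-executing from step 1 with the substitution; state before step 1: balance=485203)
1. pay 0 -> balance=497478
2. pay 87899 -> balance=422165
3. pay 71686 -> balance=361159
4. pay 80123 -> balance=290173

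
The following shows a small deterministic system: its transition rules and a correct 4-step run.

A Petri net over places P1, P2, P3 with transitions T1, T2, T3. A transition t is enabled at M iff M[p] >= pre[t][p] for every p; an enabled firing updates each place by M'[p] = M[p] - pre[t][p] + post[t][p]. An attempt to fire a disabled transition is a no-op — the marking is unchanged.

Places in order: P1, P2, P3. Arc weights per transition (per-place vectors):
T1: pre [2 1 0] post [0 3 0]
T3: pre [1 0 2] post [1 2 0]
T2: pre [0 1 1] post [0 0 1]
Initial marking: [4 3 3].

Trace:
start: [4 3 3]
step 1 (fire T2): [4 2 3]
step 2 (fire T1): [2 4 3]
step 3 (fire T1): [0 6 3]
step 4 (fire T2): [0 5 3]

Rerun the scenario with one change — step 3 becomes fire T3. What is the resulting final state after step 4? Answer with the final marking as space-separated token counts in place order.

(re-executing from step 3 with the substitution; state before step 3: [2 4 3])
step 3 (fire T3): [2 6 1]
step 4 (fire T2): [2 5 1]

2 5 1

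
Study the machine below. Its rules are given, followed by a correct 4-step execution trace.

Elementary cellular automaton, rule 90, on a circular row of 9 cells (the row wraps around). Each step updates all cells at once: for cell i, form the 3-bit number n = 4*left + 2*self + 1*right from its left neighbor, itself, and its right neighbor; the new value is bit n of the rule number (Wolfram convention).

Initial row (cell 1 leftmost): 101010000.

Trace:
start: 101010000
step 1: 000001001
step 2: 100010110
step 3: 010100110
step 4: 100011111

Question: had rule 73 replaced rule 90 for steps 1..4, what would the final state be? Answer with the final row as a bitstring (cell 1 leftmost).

(re-executing steps 1..4 under rule 73; state before step 1: 101010000)
step 1: 000000110
step 2: 111110110
step 3: 100010110
step 4: 001000110

001000110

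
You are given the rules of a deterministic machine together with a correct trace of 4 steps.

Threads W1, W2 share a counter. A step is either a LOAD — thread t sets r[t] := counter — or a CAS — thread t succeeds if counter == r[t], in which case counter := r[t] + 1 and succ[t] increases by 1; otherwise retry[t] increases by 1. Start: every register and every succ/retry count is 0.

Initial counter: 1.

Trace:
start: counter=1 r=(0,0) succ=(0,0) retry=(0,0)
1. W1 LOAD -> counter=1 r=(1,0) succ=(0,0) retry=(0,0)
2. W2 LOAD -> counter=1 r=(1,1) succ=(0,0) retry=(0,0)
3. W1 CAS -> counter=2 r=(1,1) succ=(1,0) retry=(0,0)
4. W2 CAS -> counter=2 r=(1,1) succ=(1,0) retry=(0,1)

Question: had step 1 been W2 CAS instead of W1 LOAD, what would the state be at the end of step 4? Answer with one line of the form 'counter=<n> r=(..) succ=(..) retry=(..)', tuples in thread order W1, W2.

(re-executing from step 1 with the substitution; state before step 1: counter=1 r=(0,0) succ=(0,0) retry=(0,0))
1. W2 CAS -> counter=1 r=(0,0) succ=(0,0) retry=(0,1)
2. W2 LOAD -> counter=1 r=(0,1) succ=(0,0) retry=(0,1)
3. W1 CAS -> counter=1 r=(0,1) succ=(0,0) retry=(1,1)
4. W2 CAS -> counter=2 r=(0,1) succ=(0,1) retry=(1,1)

counter=2 r=(0,1) succ=(0,1) retry=(1,1)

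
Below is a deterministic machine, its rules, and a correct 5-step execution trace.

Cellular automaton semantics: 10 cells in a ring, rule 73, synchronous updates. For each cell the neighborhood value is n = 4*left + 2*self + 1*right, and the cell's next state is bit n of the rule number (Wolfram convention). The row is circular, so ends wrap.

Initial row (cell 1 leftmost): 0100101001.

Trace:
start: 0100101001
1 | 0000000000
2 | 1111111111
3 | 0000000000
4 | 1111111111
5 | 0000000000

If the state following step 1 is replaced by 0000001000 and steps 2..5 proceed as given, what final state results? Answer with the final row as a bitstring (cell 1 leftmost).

1010111110

state after step 1 := 0000001000
2 | 1111100011
3 | 0000101010
4 | 1110000000
5 | 1010111110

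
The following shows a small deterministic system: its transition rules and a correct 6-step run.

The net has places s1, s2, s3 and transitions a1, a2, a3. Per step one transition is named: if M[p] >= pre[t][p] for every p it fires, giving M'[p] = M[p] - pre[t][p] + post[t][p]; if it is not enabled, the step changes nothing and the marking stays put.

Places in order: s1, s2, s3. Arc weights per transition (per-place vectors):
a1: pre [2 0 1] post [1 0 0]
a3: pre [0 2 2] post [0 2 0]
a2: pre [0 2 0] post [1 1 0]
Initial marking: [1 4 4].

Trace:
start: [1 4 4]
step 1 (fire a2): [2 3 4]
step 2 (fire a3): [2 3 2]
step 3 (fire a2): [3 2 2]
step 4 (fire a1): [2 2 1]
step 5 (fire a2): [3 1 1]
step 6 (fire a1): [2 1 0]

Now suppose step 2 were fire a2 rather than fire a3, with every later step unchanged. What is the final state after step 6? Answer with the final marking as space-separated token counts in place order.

2 1 2

(re-executing from step 2 with the substitution; state before step 2: [2 3 4])
step 2 (fire a2): [3 2 4]
step 3 (fire a2): [4 1 4]
step 4 (fire a1): [3 1 3]
step 5 (fire a2): [3 1 3]
step 6 (fire a1): [2 1 2]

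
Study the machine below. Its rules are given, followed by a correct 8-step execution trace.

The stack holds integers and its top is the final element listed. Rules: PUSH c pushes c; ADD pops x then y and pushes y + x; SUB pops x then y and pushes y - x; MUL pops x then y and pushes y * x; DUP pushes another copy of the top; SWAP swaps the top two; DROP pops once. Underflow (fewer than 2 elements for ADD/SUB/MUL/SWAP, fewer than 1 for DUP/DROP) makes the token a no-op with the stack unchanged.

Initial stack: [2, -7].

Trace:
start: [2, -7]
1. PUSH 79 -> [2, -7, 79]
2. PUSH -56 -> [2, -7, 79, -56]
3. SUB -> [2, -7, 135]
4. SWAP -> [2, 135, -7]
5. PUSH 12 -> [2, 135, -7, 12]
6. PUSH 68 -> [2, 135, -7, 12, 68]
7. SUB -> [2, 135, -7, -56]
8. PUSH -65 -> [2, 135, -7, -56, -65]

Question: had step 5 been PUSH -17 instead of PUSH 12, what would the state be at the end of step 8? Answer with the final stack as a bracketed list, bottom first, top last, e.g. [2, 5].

[2, 135, -7, -85, -65]

(re-executing from step 5 with the substitution; state before step 5: [2, 135, -7])
5. PUSH -17 -> [2, 135, -7, -17]
6. PUSH 68 -> [2, 135, -7, -17, 68]
7. SUB -> [2, 135, -7, -85]
8. PUSH -65 -> [2, 135, -7, -85, -65]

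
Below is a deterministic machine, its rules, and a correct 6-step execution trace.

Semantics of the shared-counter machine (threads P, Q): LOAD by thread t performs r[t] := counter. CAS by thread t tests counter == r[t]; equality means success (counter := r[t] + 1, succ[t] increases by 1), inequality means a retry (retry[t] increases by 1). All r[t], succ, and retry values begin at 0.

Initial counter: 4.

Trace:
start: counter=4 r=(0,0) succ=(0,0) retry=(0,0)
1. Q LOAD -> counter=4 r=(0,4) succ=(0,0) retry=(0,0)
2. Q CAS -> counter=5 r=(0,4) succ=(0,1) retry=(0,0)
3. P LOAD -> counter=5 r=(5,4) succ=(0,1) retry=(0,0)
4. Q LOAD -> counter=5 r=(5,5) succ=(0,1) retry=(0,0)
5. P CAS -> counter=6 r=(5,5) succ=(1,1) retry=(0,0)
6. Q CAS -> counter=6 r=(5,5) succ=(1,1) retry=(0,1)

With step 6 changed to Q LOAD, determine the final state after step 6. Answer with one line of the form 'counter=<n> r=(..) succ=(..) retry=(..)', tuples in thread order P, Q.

counter=6 r=(5,6) succ=(1,1) retry=(0,0)

(re-executing from step 6 with the substitution; state before step 6: counter=6 r=(5,5) succ=(1,1) retry=(0,0))
6. Q LOAD -> counter=6 r=(5,6) succ=(1,1) retry=(0,0)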